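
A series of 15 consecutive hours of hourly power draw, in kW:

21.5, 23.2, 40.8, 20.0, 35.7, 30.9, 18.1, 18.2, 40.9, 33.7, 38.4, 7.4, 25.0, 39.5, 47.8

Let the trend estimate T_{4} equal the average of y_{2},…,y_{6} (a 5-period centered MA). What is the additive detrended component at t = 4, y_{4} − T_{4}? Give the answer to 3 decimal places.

Trend T_4 = (23.2 + 40.8 + 20.0 + 35.7 + 30.9) / 5 = 150.6/5 = 30.12000
Detrended value: 20.0 − 30.12000 = -10.120

-10.120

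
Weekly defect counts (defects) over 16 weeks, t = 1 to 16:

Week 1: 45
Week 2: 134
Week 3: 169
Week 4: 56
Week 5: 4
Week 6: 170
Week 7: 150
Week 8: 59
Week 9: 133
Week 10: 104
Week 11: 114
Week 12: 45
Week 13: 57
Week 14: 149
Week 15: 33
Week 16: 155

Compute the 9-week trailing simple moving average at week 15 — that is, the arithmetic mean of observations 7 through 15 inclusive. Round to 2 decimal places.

Sum of periods 7–15: 150 + 59 + 133 + 104 + 114 + 45 + 57 + 149 + 33 = 844
Divide by 9: 844 / 9 = 93.78

93.78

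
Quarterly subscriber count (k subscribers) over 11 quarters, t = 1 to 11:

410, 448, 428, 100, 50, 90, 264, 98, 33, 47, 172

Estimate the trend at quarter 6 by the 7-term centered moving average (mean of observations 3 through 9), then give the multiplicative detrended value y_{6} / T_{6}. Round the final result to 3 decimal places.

Trend T_6 = (428 + 100 + 50 + 90 + 264 + 98 + 33) / 7 = 1063/7 = 151.85714
Ratio to trend: 90 / 151.85714 = 0.593

0.593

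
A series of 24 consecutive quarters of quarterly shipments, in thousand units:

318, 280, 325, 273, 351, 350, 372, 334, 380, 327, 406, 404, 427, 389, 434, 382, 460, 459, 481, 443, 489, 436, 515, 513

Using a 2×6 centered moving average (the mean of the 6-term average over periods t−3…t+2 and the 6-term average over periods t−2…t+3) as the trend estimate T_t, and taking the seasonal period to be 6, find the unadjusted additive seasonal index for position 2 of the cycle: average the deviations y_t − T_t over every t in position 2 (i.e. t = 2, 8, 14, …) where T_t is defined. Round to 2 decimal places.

Season position 2 occurs at t = 8, 14, 20 (where T_t is defined).
t=8: T_8 = 356.9167; y_8 − T_8 = 334 − 356.9167 = -22.9167
t=14: T_14 = 411.5000; y_14 − T_14 = 389 − 411.5000 = -22.5000
t=20: T_20 = 465.9167; y_20 − T_20 = 443 − 465.9167 = -22.9167
Mean deviation: (-22.9167 + -22.5000 + -22.9167) / 3 = -22.78

-22.78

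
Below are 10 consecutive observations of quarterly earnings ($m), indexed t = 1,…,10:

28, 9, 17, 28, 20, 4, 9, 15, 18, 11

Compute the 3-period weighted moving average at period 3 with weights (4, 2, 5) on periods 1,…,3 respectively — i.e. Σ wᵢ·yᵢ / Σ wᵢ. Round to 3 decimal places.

Weighted sum: 4·28 + 2·9 + 5·17 = 112 + 18 + 85 = 215
Weight total: 4 + 2 + 5 = 11
WMA = 215 / 11 = 19.545

19.545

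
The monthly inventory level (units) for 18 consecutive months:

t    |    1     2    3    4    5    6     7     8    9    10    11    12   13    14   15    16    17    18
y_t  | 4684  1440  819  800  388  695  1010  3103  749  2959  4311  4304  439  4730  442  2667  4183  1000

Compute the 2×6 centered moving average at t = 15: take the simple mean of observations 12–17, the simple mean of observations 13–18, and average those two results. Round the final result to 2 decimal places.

Sum over 12–17: 4304 + 439 + 4730 + 442 + 2667 + 4183 = 16765
Sum over 13–18: 439 + 4730 + 442 + 2667 + 4183 + 1000 = 13461
CMA at t=15 = (16765 + 13461) / (2·6) = 30226 / 12 = 2518.83

2518.83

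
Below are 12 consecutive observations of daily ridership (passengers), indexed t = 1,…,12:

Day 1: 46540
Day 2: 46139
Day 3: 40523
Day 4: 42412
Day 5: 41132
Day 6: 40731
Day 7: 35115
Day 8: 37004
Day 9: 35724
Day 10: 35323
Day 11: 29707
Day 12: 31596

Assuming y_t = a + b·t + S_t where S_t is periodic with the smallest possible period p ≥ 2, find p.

First differences y_{t+1} − y_t: -401, -5616, 1889, -1280, -401, -5616, 1889, -1280, -401, -5616, …
The difference pattern repeats every 4 terms and not for any smaller step, so p = 4.

4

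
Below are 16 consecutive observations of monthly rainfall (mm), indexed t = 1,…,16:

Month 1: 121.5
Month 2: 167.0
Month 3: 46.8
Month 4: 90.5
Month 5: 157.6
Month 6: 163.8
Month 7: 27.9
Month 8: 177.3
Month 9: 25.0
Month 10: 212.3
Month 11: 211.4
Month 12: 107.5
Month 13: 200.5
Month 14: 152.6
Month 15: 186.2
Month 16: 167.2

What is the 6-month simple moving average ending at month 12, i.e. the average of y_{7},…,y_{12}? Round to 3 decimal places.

Sum of periods 7–12: 27.9 + 177.3 + 25.0 + 212.3 + 211.4 + 107.5 = 761.4
Divide by 6: 761.4 / 6 = 126.900

126.900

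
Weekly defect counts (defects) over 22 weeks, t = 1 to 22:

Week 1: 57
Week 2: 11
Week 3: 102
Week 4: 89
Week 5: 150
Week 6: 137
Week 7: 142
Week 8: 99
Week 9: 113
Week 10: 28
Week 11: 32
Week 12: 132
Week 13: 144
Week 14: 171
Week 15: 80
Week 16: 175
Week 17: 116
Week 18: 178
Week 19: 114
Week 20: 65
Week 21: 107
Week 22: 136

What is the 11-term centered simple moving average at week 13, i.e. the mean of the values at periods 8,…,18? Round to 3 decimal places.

Sum of periods 8–18: 99 + 113 + 28 + 32 + 132 + 144 + 171 + 80 + 175 + 116 + 178 = 1268
Divide by 11: 1268 / 11 = 115.273

115.273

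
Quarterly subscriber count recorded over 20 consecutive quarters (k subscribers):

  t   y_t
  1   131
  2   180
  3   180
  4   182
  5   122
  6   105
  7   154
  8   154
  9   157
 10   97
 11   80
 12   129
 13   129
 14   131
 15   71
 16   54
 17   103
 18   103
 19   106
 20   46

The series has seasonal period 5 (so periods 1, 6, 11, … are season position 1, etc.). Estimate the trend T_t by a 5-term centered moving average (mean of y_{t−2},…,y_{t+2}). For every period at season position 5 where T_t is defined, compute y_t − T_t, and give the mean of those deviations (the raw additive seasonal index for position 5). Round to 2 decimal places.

Season position 5 occurs at t = 5, 10, 15 (where T_t is defined).
t=5: T_5 = 148.6000; y_5 − T_5 = 122 − 148.6000 = -26.6000
t=10: T_10 = 123.4000; y_10 − T_10 = 97 − 123.4000 = -26.4000
t=15: T_15 = 97.6000; y_15 − T_15 = 71 − 97.6000 = -26.6000
Mean deviation: (-26.6000 + -26.4000 + -26.6000) / 3 = -26.53

-26.53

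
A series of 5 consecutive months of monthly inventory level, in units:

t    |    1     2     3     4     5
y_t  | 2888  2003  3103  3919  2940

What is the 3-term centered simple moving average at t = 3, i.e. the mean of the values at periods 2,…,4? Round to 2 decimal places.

Sum of periods 2–4: 2003 + 3103 + 3919 = 9025
Divide by 3: 9025 / 3 = 3008.33

3008.33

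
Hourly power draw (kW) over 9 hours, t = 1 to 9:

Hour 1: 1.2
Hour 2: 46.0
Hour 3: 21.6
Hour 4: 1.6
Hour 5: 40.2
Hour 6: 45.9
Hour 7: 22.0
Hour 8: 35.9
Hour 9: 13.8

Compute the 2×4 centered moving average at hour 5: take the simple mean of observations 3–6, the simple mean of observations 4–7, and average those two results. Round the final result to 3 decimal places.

27.375

Sum over 3–6: 21.6 + 1.6 + 40.2 + 45.9 = 109.3
Sum over 4–7: 1.6 + 40.2 + 45.9 + 22.0 = 109.7
CMA at t=5 = (109.3 + 109.7) / (2·4) = 219.0 / 8 = 27.375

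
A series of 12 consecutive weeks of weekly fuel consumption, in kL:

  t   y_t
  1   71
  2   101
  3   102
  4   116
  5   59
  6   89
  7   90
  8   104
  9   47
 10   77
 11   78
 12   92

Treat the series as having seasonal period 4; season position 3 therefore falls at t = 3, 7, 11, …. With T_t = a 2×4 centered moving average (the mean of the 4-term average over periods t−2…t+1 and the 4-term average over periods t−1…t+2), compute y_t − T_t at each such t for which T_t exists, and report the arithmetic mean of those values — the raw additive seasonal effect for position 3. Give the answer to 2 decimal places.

Season position 3 occurs at t = 3, 7 (where T_t is defined).
t=3: T_3 = 96.0000; y_3 − T_3 = 102 − 96.0000 = 6.0000
t=7: T_7 = 84.0000; y_7 − T_7 = 90 − 84.0000 = 6.0000
Mean deviation: (6.0000 + 6.0000) / 2 = 6.00

6.00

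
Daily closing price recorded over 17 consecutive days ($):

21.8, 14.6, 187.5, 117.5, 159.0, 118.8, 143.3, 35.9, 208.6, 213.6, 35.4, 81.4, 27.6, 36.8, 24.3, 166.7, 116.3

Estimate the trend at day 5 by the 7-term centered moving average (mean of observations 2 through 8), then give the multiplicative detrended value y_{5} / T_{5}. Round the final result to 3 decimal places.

Trend T_5 = (14.6 + 187.5 + 117.5 + 159.0 + 118.8 + 143.3 + 35.9) / 7 = 776.6/7 = 110.94286
Ratio to trend: 159.0 / 110.94286 = 1.433

1.433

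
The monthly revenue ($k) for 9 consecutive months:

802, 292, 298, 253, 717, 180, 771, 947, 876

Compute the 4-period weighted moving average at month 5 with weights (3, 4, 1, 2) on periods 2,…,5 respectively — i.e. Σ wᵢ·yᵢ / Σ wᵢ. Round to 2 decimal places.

Weighted sum: 3·292 + 4·298 + 1·253 + 2·717 = 876 + 1192 + 253 + 1434 = 3755
Weight total: 3 + 4 + 1 + 2 = 10
WMA = 3755 / 10 = 375.50

375.50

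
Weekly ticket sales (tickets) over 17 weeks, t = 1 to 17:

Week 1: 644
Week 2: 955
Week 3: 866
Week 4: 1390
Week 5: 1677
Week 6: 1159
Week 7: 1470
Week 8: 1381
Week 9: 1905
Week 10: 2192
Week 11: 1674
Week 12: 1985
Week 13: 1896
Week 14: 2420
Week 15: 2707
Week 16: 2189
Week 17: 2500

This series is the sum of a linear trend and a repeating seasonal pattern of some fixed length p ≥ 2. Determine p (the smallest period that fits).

5

First differences y_{t+1} − y_t: 311, -89, 524, 287, -518, 311, -89, 524, 287, -518, 311, -89, …
The difference pattern repeats every 5 terms and not for any smaller step, so p = 5.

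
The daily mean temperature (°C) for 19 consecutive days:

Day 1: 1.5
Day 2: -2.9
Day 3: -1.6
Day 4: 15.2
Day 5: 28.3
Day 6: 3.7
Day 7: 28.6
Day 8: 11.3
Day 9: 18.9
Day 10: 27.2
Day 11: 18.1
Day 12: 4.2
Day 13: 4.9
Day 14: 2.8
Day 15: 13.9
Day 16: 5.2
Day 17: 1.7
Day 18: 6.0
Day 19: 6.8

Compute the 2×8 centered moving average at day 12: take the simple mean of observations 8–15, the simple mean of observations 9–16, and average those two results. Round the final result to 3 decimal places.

Sum over 8–15: 11.3 + 18.9 + 27.2 + 18.1 + 4.2 + 4.9 + 2.8 + 13.9 = 101.3
Sum over 9–16: 18.9 + 27.2 + 18.1 + 4.2 + 4.9 + 2.8 + 13.9 + 5.2 = 95.2
CMA at t=12 = (101.3 + 95.2) / (2·8) = 196.5 / 16 = 12.281

12.281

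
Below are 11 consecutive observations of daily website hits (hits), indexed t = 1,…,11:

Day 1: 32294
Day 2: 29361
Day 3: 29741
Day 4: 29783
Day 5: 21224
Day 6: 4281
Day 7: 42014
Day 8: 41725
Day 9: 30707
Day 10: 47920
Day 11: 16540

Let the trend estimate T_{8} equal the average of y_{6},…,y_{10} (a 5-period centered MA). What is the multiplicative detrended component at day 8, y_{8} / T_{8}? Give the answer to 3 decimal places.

Trend T_8 = (4281 + 42014 + 41725 + 30707 + 47920) / 5 = 166647/5 = 33329.40000
Ratio to trend: 41725 / 33329.40000 = 1.252

1.252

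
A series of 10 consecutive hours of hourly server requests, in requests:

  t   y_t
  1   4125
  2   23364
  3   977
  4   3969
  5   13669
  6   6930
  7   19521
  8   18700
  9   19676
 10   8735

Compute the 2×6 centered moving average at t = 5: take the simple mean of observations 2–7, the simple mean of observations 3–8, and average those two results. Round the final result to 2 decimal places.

11016.33

Sum over 2–7: 23364 + 977 + 3969 + 13669 + 6930 + 19521 = 68430
Sum over 3–8: 977 + 3969 + 13669 + 6930 + 19521 + 18700 = 63766
CMA at t=5 = (68430 + 63766) / (2·6) = 132196 / 12 = 11016.33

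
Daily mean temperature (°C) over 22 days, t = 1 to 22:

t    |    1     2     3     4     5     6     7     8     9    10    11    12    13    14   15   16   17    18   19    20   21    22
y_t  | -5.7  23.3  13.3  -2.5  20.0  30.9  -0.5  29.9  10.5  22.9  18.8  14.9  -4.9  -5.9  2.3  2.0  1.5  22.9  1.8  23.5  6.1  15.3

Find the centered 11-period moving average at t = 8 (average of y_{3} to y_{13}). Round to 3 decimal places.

Sum of periods 3–13: 13.3 + (-2.5) + 20.0 + 30.9 + (-0.5) + 29.9 + 10.5 + 22.9 + 18.8 + 14.9 + (-4.9) = 153.3
Divide by 11: 153.3 / 11 = 13.936

13.936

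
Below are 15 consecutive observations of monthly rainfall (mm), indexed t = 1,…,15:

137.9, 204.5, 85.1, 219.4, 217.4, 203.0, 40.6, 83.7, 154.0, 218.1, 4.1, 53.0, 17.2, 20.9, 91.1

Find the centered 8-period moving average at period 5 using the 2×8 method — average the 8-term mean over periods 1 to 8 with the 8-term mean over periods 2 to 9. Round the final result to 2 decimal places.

149.96

Sum over 1–8: 137.9 + 204.5 + 85.1 + 219.4 + 217.4 + 203.0 + 40.6 + 83.7 = 1191.6
Sum over 2–9: 204.5 + 85.1 + 219.4 + 217.4 + 203.0 + 40.6 + 83.7 + 154.0 = 1207.7
CMA at t=5 = (1191.6 + 1207.7) / (2·8) = 2399.3 / 16 = 149.96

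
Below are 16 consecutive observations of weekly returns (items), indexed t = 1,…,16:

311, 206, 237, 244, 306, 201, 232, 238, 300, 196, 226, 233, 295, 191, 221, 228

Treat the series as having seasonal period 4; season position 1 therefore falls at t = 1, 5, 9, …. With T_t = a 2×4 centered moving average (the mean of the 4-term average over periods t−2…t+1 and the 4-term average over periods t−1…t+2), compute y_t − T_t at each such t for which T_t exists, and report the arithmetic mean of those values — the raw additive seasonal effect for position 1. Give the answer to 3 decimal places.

Season position 1 occurs at t = 5, 9, 13 (where T_t is defined).
t=5: T_5 = 246.37500; y_5 − T_5 = 306 − 246.37500 = 59.62500
t=9: T_9 = 240.75000; y_9 − T_9 = 300 − 240.75000 = 59.25000
t=13: T_13 = 235.62500; y_13 − T_13 = 295 − 235.62500 = 59.37500
Mean deviation: (59.62500 + 59.25000 + 59.37500) / 3 = 59.417

59.417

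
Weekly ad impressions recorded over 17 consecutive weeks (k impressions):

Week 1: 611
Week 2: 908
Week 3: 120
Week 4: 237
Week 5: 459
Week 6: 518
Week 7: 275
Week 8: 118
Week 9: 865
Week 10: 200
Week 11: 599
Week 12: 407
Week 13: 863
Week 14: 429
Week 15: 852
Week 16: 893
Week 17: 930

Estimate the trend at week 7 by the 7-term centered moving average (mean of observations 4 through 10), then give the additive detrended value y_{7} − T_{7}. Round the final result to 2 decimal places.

-106.71

Trend T_7 = (237 + 459 + 518 + 275 + 118 + 865 + 200) / 7 = 2672/7 = 381.7143
Detrended value: 275 − 381.7143 = -106.71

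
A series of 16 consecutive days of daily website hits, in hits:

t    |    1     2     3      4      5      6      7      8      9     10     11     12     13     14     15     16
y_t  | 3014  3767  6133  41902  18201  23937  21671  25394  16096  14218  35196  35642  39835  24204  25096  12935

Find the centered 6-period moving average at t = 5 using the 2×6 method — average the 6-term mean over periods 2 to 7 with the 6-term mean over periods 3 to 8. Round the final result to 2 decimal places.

Sum over 2–7: 3767 + 6133 + 41902 + 18201 + 23937 + 21671 = 115611
Sum over 3–8: 6133 + 41902 + 18201 + 23937 + 21671 + 25394 = 137238
CMA at t=5 = (115611 + 137238) / (2·6) = 252849 / 12 = 21070.75

21070.75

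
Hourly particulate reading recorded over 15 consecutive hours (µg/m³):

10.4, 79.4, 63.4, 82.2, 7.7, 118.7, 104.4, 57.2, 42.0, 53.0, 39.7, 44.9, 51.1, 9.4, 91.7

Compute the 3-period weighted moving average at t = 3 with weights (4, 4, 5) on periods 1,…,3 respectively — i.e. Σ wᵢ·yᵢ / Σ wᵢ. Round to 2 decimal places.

52.02

Weighted sum: 4·10.4 + 4·79.4 + 5·63.4 = 41.6 + 317.6 + 317.0 = 676.2
Weight total: 4 + 4 + 5 = 13
WMA = 676.2 / 13 = 52.02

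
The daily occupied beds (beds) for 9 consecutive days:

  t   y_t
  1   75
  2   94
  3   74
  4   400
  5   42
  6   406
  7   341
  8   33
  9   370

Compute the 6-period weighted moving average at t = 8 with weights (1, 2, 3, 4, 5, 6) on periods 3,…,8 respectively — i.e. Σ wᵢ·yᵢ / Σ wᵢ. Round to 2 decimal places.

Weighted sum: 1·74 + 2·400 + 3·42 + 4·406 + 5·341 + 6·33 = 74 + 800 + 126 + 1624 + 1705 + 198 = 4527
Weight total: 1 + 2 + 3 + 4 + 5 + 6 = 21
WMA = 4527 / 21 = 215.57

215.57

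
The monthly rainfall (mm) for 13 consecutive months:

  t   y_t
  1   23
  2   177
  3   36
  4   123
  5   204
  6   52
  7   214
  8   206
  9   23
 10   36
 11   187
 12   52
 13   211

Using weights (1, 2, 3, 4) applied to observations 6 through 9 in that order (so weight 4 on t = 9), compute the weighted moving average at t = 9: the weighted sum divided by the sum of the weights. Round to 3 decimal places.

119.000

Weighted sum: 1·52 + 2·214 + 3·206 + 4·23 = 52 + 428 + 618 + 92 = 1190
Weight total: 1 + 2 + 3 + 4 = 10
WMA = 1190 / 10 = 119.000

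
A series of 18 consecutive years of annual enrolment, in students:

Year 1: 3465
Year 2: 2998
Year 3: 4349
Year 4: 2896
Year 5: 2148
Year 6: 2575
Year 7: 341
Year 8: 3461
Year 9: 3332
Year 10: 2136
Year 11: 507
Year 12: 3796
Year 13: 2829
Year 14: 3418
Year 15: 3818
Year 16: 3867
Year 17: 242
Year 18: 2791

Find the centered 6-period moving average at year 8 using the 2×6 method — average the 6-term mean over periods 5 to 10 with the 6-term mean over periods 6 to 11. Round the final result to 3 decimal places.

2195.417

Sum over 5–10: 2148 + 2575 + 341 + 3461 + 3332 + 2136 = 13993
Sum over 6–11: 2575 + 341 + 3461 + 3332 + 2136 + 507 = 12352
CMA at t=8 = (13993 + 12352) / (2·6) = 26345 / 12 = 2195.417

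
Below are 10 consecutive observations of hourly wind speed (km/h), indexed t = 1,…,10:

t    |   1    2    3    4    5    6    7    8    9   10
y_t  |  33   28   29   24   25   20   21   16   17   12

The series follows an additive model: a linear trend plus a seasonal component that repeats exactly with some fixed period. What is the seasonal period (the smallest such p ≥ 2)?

First differences y_{t+1} − y_t: -5, 1, -5, 1, -5, 1, …
The difference pattern repeats every 2 terms and not for any smaller step, so p = 2.

2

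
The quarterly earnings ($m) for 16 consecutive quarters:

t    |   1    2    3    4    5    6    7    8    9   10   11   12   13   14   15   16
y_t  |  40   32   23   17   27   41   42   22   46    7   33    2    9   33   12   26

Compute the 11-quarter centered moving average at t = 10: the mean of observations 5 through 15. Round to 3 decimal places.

24.909

Sum of periods 5–15: 27 + 41 + 42 + 22 + 46 + 7 + 33 + 2 + 9 + 33 + 12 = 274
Divide by 11: 274 / 11 = 24.909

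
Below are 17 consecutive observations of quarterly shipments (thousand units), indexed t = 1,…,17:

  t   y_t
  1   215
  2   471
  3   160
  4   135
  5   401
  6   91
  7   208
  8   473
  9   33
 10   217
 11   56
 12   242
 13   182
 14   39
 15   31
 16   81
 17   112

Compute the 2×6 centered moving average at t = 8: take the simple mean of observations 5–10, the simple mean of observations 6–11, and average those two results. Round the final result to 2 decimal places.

208.42

Sum over 5–10: 401 + 91 + 208 + 473 + 33 + 217 = 1423
Sum over 6–11: 91 + 208 + 473 + 33 + 217 + 56 = 1078
CMA at t=8 = (1423 + 1078) / (2·6) = 2501 / 12 = 208.42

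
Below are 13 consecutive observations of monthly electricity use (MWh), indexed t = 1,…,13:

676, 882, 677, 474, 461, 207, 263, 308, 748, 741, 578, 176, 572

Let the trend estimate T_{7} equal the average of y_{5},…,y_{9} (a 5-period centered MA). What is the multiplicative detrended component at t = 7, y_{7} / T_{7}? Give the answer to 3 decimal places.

0.662

Trend T_7 = (461 + 207 + 263 + 308 + 748) / 5 = 1987/5 = 397.40000
Ratio to trend: 263 / 397.40000 = 0.662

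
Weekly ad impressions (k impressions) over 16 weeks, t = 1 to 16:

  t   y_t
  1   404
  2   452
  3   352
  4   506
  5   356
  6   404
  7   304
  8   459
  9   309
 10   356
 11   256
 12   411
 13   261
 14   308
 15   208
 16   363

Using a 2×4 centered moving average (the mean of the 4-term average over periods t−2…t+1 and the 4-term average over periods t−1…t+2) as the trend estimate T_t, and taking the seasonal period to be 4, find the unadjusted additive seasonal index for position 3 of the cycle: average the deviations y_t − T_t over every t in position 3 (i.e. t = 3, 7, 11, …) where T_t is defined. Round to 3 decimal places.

Season position 3 occurs at t = 3, 7, 11 (where T_t is defined).
t=3: T_3 = 422.50000; y_3 − T_3 = 352 − 422.50000 = -70.50000
t=7: T_7 = 374.87500; y_7 − T_7 = 304 − 374.87500 = -70.87500
t=11: T_11 = 327.00000; y_11 − T_11 = 256 − 327.00000 = -71.00000
Mean deviation: (-70.50000 + -70.87500 + -71.00000) / 3 = -70.792

-70.792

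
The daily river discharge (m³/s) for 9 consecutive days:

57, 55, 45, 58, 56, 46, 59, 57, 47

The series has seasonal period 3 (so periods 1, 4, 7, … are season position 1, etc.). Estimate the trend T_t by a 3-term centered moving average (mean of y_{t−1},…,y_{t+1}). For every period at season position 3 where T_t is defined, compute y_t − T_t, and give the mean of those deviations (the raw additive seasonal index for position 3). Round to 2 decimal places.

-7.67

Season position 3 occurs at t = 3, 6 (where T_t is defined).
t=3: T_3 = 52.6667; y_3 − T_3 = 45 − 52.6667 = -7.6667
t=6: T_6 = 53.6667; y_6 − T_6 = 46 − 53.6667 = -7.6667
Mean deviation: (-7.6667 + -7.6667) / 2 = -7.67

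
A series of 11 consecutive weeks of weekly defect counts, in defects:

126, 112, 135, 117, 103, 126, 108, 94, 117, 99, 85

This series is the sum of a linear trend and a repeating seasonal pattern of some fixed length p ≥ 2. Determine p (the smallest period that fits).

3

First differences y_{t+1} − y_t: -14, 23, -18, -14, 23, -18, -14, 23, …
The difference pattern repeats every 3 terms and not for any smaller step, so p = 3.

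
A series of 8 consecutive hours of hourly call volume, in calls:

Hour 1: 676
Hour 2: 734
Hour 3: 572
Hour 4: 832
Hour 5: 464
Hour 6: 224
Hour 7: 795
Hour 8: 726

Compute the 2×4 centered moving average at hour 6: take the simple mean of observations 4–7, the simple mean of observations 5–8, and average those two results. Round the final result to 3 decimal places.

565.500

Sum over 4–7: 832 + 464 + 224 + 795 = 2315
Sum over 5–8: 464 + 224 + 795 + 726 = 2209
CMA at t=6 = (2315 + 2209) / (2·4) = 4524 / 8 = 565.500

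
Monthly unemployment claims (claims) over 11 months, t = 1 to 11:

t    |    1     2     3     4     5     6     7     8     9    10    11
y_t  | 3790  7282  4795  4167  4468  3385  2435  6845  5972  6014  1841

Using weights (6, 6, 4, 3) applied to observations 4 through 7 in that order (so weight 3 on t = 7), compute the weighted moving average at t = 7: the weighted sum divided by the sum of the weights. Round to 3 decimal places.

Weighted sum: 6·4167 + 6·4468 + 4·3385 + 3·2435 = 25002 + 26808 + 13540 + 7305 = 72655
Weight total: 6 + 6 + 4 + 3 = 19
WMA = 72655 / 19 = 3823.947

3823.947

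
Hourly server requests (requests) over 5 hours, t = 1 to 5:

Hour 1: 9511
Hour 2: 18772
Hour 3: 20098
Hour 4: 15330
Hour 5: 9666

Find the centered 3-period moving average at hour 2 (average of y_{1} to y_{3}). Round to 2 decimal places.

Sum of periods 1–3: 9511 + 18772 + 20098 = 48381
Divide by 3: 48381 / 3 = 16127.00

16127.00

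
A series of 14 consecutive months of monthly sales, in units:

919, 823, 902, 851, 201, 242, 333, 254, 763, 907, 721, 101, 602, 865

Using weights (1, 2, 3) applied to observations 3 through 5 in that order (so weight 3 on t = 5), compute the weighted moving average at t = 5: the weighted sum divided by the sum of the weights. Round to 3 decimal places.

Weighted sum: 1·902 + 2·851 + 3·201 = 902 + 1702 + 603 = 3207
Weight total: 1 + 2 + 3 = 6
WMA = 3207 / 6 = 534.500

534.500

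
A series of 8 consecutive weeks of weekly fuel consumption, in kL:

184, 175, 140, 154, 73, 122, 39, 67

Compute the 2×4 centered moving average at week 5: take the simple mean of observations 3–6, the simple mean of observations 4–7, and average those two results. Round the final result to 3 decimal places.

Sum over 3–6: 140 + 154 + 73 + 122 = 489
Sum over 4–7: 154 + 73 + 122 + 39 = 388
CMA at t=5 = (489 + 388) / (2·4) = 877 / 8 = 109.625

109.625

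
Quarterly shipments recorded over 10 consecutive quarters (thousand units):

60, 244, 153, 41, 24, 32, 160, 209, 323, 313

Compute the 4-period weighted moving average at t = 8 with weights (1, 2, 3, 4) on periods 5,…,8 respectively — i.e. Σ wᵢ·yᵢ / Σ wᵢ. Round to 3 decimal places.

140.400

Weighted sum: 1·24 + 2·32 + 3·160 + 4·209 = 24 + 64 + 480 + 836 = 1404
Weight total: 1 + 2 + 3 + 4 = 10
WMA = 1404 / 10 = 140.400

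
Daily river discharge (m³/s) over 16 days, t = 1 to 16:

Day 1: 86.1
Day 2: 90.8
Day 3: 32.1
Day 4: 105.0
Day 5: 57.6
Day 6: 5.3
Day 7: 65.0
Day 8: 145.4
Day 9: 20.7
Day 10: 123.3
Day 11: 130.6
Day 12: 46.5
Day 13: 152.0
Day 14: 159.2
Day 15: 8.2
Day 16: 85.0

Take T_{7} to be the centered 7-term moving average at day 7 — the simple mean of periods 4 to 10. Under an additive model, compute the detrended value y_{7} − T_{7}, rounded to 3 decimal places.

-9.614

Trend T_7 = (105.0 + 57.6 + 5.3 + 65.0 + 145.4 + 20.7 + 123.3) / 7 = 522.3/7 = 74.61429
Detrended value: 65.0 − 74.61429 = -9.614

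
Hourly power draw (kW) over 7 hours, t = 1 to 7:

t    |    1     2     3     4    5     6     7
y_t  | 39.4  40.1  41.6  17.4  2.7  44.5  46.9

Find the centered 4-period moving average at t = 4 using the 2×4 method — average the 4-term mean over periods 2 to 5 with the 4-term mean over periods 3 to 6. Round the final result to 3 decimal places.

Sum over 2–5: 40.1 + 41.6 + 17.4 + 2.7 = 101.8
Sum over 3–6: 41.6 + 17.4 + 2.7 + 44.5 = 106.2
CMA at t=4 = (101.8 + 106.2) / (2·4) = 208.0 / 8 = 26.000

26.000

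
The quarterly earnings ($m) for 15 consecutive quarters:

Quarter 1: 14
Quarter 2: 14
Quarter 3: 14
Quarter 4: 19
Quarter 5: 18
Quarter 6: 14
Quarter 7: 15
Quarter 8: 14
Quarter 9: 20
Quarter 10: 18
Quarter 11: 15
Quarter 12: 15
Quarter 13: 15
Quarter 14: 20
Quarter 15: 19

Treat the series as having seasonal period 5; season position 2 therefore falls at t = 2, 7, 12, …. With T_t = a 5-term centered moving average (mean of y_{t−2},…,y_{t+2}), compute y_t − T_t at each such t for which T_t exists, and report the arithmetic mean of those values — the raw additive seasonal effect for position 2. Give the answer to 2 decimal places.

Season position 2 occurs at t = 7, 12 (where T_t is defined).
t=7: T_7 = 16.2000; y_7 − T_7 = 15 − 16.2000 = -1.2000
t=12: T_12 = 16.6000; y_12 − T_12 = 15 − 16.6000 = -1.6000
Mean deviation: (-1.2000 + -1.6000) / 2 = -1.40

-1.40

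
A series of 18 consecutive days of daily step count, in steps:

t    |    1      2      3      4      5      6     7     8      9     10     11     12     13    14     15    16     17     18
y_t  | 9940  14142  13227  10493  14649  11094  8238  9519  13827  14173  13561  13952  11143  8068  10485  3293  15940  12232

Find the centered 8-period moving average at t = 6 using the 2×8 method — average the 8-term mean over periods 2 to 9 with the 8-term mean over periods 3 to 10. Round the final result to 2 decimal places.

Sum over 2–9: 14142 + 13227 + 10493 + 14649 + 11094 + 8238 + 9519 + 13827 = 95189
Sum over 3–10: 13227 + 10493 + 14649 + 11094 + 8238 + 9519 + 13827 + 14173 = 95220
CMA at t=6 = (95189 + 95220) / (2·8) = 190409 / 16 = 11900.56

11900.56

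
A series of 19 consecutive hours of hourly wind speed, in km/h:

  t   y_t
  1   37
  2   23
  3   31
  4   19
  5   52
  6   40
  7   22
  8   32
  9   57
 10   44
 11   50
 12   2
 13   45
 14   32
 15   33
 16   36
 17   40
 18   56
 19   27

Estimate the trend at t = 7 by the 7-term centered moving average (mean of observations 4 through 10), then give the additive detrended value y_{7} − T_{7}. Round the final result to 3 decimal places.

Trend T_7 = (19 + 52 + 40 + 22 + 32 + 57 + 44) / 7 = 266/7 = 38.00000
Detrended value: 22 − 38.00000 = -16.000

-16.000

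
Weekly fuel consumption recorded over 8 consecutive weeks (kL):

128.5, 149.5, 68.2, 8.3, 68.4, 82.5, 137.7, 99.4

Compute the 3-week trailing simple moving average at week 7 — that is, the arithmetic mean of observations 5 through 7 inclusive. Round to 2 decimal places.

Sum of periods 5–7: 68.4 + 82.5 + 137.7 = 288.6
Divide by 3: 288.6 / 3 = 96.20

96.20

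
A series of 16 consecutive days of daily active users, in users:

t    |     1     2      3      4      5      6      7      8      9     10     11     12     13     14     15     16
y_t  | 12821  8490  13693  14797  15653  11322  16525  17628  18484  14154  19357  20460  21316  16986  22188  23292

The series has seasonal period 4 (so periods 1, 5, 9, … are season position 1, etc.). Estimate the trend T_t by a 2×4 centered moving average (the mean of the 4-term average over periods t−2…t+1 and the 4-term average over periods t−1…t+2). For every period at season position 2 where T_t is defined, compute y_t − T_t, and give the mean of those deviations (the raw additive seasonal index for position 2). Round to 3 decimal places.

-3605.792

Season position 2 occurs at t = 6, 10, 14 (where T_t is defined).
t=6: T_6 = 14928.12500; y_6 − T_6 = 11322 − 14928.12500 = -3606.12500
t=10: T_10 = 17759.75000; y_10 − T_10 = 14154 − 17759.75000 = -3605.75000
t=14: T_14 = 20591.50000; y_14 − T_14 = 16986 − 20591.50000 = -3605.50000
Mean deviation: (-3606.12500 + -3605.75000 + -3605.50000) / 3 = -3605.792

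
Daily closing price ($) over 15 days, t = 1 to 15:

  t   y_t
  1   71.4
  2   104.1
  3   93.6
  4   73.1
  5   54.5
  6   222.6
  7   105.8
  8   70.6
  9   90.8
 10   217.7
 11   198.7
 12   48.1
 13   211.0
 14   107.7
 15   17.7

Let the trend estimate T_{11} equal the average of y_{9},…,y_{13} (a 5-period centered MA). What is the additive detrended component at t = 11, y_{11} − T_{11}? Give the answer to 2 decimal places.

45.44

Trend T_11 = (90.8 + 217.7 + 198.7 + 48.1 + 211.0) / 5 = 766.3/5 = 153.2600
Detrended value: 198.7 − 153.2600 = 45.44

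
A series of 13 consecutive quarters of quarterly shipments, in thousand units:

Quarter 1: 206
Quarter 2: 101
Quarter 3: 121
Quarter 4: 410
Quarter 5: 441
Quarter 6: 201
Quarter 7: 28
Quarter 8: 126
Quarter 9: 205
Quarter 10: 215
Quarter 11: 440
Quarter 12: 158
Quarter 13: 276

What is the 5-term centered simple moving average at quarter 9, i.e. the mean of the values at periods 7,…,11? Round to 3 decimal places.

Sum of periods 7–11: 28 + 126 + 205 + 215 + 440 = 1014
Divide by 5: 1014 / 5 = 202.800

202.800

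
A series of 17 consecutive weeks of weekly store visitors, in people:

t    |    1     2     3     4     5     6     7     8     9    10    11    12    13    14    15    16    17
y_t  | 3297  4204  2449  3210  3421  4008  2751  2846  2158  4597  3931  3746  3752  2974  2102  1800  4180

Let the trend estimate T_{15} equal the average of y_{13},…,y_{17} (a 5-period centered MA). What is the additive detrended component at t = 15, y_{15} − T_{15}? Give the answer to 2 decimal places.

-859.60

Trend T_15 = (3752 + 2974 + 2102 + 1800 + 4180) / 5 = 14808/5 = 2961.6000
Detrended value: 2102 − 2961.6000 = -859.60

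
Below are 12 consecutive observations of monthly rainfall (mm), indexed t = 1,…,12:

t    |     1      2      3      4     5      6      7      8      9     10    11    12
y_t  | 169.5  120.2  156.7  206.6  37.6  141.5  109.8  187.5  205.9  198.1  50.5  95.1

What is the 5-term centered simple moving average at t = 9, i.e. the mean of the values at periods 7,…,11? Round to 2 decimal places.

Sum of periods 7–11: 109.8 + 187.5 + 205.9 + 198.1 + 50.5 = 751.8
Divide by 5: 751.8 / 5 = 150.36

150.36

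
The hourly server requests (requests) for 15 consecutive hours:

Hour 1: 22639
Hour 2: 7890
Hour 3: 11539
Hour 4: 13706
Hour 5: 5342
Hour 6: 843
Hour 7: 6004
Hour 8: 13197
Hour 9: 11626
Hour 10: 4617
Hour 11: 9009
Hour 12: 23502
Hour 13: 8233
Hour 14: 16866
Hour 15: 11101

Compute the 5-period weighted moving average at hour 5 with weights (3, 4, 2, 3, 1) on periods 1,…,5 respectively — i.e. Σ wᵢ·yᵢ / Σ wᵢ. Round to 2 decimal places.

Weighted sum: 3·22639 + 4·7890 + 2·11539 + 3·13706 + 1·5342 = 67917 + 31560 + 23078 + 41118 + 5342 = 169015
Weight total: 3 + 4 + 2 + 3 + 1 = 13
WMA = 169015 / 13 = 13001.15

13001.15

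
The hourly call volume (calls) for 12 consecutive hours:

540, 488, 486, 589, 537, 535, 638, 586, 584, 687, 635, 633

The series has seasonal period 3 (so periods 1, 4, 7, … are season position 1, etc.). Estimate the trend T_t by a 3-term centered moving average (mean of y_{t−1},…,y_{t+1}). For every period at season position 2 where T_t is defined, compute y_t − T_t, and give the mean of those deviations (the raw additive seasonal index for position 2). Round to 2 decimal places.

-16.67

Season position 2 occurs at t = 2, 5, 8, 11 (where T_t is defined).
t=2: T_2 = 504.6667; y_2 − T_2 = 488 − 504.6667 = -16.6667
t=5: T_5 = 553.6667; y_5 − T_5 = 537 − 553.6667 = -16.6667
t=8: T_8 = 602.6667; y_8 − T_8 = 586 − 602.6667 = -16.6667
t=11: T_11 = 651.6667; y_11 − T_11 = 635 − 651.6667 = -16.6667
Mean deviation: (-16.6667 + -16.6667 + -16.6667 + -16.6667) / 4 = -16.67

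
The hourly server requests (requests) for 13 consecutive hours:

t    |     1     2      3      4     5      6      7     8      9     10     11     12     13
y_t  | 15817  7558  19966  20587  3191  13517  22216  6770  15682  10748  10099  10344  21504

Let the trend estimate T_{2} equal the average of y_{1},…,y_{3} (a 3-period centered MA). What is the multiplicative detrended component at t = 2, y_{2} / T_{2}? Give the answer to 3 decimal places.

Trend T_2 = (15817 + 7558 + 19966) / 3 = 43341/3 = 14447.00000
Ratio to trend: 7558 / 14447.00000 = 0.523

0.523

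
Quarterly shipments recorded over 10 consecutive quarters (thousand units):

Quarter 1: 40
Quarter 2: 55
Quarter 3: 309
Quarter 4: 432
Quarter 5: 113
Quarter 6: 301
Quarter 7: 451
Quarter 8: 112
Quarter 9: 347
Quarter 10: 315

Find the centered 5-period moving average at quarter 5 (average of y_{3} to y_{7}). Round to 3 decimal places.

321.200

Sum of periods 3–7: 309 + 432 + 113 + 301 + 451 = 1606
Divide by 5: 1606 / 5 = 321.200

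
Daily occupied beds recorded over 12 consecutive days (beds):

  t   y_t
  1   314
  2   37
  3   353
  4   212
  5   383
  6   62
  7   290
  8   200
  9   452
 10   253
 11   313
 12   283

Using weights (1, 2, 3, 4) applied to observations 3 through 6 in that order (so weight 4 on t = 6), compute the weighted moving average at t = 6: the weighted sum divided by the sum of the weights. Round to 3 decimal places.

217.400

Weighted sum: 1·353 + 2·212 + 3·383 + 4·62 = 353 + 424 + 1149 + 248 = 2174
Weight total: 1 + 2 + 3 + 4 = 10
WMA = 2174 / 10 = 217.400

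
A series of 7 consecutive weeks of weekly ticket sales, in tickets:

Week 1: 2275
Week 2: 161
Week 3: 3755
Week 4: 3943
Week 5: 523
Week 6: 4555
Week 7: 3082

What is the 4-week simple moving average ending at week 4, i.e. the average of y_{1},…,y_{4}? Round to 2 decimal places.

2533.50

Sum of periods 1–4: 2275 + 161 + 3755 + 3943 = 10134
Divide by 4: 10134 / 4 = 2533.50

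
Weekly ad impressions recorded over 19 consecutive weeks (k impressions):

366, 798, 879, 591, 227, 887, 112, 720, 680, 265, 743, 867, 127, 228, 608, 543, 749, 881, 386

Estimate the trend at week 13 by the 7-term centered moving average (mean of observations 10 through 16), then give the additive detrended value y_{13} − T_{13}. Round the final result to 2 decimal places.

Trend T_13 = (265 + 743 + 867 + 127 + 228 + 608 + 543) / 7 = 3381/7 = 483.0000
Detrended value: 127 − 483.0000 = -356.00

-356.00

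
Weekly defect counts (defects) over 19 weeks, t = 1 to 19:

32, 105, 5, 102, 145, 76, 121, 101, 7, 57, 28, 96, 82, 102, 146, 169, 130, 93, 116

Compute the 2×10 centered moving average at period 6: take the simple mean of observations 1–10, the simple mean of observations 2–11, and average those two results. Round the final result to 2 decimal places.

74.90

Sum over 1–10: 32 + 105 + 5 + 102 + 145 + 76 + 121 + 101 + 7 + 57 = 751
Sum over 2–11: 105 + 5 + 102 + 145 + 76 + 121 + 101 + 7 + 57 + 28 = 747
CMA at t=6 = (751 + 747) / (2·10) = 1498 / 20 = 74.90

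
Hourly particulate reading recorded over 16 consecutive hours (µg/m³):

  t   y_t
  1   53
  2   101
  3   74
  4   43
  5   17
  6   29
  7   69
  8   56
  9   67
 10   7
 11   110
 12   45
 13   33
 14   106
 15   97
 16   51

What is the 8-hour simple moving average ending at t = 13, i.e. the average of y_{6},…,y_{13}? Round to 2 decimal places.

Sum of periods 6–13: 29 + 69 + 56 + 67 + 7 + 110 + 45 + 33 = 416
Divide by 8: 416 / 8 = 52.00

52.00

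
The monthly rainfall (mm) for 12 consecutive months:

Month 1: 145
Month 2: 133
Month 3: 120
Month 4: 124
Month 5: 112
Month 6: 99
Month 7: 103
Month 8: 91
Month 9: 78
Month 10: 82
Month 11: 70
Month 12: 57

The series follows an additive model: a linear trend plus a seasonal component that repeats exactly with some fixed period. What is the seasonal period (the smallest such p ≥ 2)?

3

First differences y_{t+1} − y_t: -12, -13, 4, -12, -13, 4, -12, -13, …
The difference pattern repeats every 3 terms and not for any smaller step, so p = 3.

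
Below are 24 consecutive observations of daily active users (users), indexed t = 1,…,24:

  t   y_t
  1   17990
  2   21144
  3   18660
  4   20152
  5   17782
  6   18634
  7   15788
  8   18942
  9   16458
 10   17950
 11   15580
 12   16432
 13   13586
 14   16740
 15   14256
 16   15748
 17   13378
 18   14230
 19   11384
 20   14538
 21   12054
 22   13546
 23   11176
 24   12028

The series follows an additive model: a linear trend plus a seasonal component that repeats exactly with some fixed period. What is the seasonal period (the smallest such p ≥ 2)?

First differences y_{t+1} − y_t: 3154, -2484, 1492, -2370, 852, -2846, 3154, -2484, 1492, -2370, 852, -2846, 3154, -2484, …
The difference pattern repeats every 6 terms and not for any smaller step, so p = 6.

6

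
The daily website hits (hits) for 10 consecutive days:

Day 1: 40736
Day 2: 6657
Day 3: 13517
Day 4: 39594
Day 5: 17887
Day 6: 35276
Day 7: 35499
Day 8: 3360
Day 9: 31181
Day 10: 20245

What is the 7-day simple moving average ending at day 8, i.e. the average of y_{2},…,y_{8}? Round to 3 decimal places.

21684.286

Sum of periods 2–8: 6657 + 13517 + 39594 + 17887 + 35276 + 35499 + 3360 = 151790
Divide by 7: 151790 / 7 = 21684.286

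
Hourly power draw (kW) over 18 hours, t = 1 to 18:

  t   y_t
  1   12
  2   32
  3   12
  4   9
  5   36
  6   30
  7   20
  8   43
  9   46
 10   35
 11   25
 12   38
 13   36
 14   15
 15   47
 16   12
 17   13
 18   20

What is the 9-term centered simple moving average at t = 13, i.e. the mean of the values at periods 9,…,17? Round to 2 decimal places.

29.67

Sum of periods 9–17: 46 + 35 + 25 + 38 + 36 + 15 + 47 + 12 + 13 = 267
Divide by 9: 267 / 9 = 29.67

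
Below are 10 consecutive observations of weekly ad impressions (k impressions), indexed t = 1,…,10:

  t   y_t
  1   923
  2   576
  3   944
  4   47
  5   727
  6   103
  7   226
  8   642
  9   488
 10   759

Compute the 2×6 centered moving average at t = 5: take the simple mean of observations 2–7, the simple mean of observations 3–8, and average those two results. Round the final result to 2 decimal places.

442.67

Sum over 2–7: 576 + 944 + 47 + 727 + 103 + 226 = 2623
Sum over 3–8: 944 + 47 + 727 + 103 + 226 + 642 = 2689
CMA at t=5 = (2623 + 2689) / (2·6) = 5312 / 12 = 442.67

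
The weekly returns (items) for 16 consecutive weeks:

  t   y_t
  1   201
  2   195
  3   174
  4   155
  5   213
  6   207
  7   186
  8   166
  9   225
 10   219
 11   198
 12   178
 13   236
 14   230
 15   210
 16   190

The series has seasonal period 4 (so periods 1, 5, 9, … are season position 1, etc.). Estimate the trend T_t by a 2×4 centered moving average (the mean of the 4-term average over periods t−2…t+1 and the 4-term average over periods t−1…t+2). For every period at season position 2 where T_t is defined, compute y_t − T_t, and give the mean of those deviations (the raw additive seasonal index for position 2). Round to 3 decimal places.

15.292

Season position 2 occurs at t = 6, 10, 14 (where T_t is defined).
t=6: T_6 = 191.62500; y_6 − T_6 = 207 − 191.62500 = 15.37500
t=10: T_10 = 203.50000; y_10 − T_10 = 219 − 203.50000 = 15.50000
t=14: T_14 = 215.00000; y_14 − T_14 = 230 − 215.00000 = 15.00000
Mean deviation: (15.37500 + 15.50000 + 15.00000) / 3 = 15.292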